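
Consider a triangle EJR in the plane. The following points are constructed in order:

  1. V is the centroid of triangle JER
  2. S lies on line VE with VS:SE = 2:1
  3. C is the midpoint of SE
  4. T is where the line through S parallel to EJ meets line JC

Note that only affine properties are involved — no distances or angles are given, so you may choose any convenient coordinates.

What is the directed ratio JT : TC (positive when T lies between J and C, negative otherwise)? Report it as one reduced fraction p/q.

Work in coordinates with E = (0, 0), J = (1, 0), R = (0, 1).
1. V is the centroid of triangle JER ⇒ V = (1/3, 1/3)
2. S lies on line VE with VS:SE = 2:1 ⇒ S = (1/9, 1/9)
3. C is the midpoint of SE ⇒ C = (1/18, 1/18)
4. T is where the line through S parallel to EJ meets line JC ⇒ T = (-8/9, 1/9)
T = J + t·(C−J) with t = 2, so JT:TC = t:(1−t) = 2:-1

JT:TC = -2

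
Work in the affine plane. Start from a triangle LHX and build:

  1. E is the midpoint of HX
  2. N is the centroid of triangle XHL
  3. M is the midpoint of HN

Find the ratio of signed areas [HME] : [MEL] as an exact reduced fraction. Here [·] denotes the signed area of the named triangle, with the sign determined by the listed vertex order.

Work in coordinates with L = (0, 0), H = (1, 0), X = (0, 1).
1. E is the midpoint of HX ⇒ E = (1/2, 1/2)
2. N is the centroid of triangle XHL ⇒ N = (1/3, 1/3)
3. M is the midpoint of HN ⇒ M = (2/3, 1/6)
2·[HME] = -1/12, 2·[MEL] = 1/4
[HME]:[MEL] = -1/12:1/4 = -1/3

[HME]:[MEL] = -1/3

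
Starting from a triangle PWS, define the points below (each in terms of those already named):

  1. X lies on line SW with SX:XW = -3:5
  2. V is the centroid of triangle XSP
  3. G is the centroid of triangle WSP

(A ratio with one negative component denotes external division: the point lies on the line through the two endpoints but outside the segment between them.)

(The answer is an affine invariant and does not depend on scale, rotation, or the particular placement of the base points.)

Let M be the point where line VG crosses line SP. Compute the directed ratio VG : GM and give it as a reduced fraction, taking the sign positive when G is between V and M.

Set P = (0, 0), W = (1, 0), S = (0, 1); any affine frame gives the same invariant.
1. X lies on line SW with SX:XW = -3:5 ⇒ X = (-3/2, 5/2)
2. V is the centroid of triangle XSP ⇒ V = (-1/2, 7/6)
3. G is the centroid of triangle WSP ⇒ G = (1/3, 1/3)
line VG meets SP at M = (0, 2/3)
G = V + t·(M−V) with t = 5/3, so VG:GM = 5/3:-2/3

VG:GM = -5/2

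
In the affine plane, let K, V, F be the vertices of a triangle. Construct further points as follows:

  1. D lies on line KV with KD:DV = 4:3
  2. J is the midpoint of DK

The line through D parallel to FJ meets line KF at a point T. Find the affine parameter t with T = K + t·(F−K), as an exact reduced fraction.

t = 2

Set K = (0, 0), V = (1, 0), F = (0, 1); any affine frame gives the same invariant.
1. D lies on line KV with KD:DV = 4:3 ⇒ D = (4/7, 0)
2. J is the midpoint of DK ⇒ J = (2/7, 0)
through D parallel to FJ: direction (2/7, -1); meets KF at T = (0, 2)
T = K + t·(F−K) with t = 2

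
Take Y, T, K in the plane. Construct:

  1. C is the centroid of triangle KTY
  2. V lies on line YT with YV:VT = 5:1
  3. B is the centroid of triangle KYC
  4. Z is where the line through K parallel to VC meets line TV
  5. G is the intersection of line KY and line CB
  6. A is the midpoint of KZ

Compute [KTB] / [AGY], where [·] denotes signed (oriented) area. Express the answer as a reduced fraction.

Assign Y = (0, 0), T = (1, 0), K = (0, 1) — the answer is frame-independent, so this choice is without loss of generality.
1. C is the centroid of triangle KTY ⇒ C = (1/3, 1/3)
2. V lies on line YT with YV:VT = 5:1 ⇒ V = (5/6, 0)
3. B is the centroid of triangle KYC ⇒ B = (1/9, 4/9)
4. Z is where the line through K parallel to VC meets line TV ⇒ Z = (3/2, 0)
5. G is the intersection of line KY and line CB ⇒ G = (0, 1/2)
6. A is the midpoint of KZ ⇒ A = (3/4, 1/2)
2·[KTB] = -4/9, 2·[AGY] = 3/8
[KTB]:[AGY] = -4/9:3/8 = -32/27

[KTB]:[AGY] = -32/27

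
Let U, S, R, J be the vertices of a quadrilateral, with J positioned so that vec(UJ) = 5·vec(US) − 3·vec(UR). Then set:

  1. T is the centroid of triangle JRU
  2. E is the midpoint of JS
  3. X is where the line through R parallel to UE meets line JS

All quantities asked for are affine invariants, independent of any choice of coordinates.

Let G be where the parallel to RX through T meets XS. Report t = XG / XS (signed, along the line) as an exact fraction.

Set U = (0, 0), S = (1, 0), R = (0, 1), J = (5, -3); any affine frame gives the same invariant.
1. T is the centroid of triangle JRU ⇒ T = (5/3, -2/3)
2. E is the midpoint of JS ⇒ E = (3, -3/2)
3. X is where the line through R parallel to UE meets line JS ⇒ X = (-1, 3/2)
through T parallel to RX: direction (-1, 1/2); meets XS at G = (7/3, -1)
G = X + t·(S−X) with t = 5/3

t = 5/3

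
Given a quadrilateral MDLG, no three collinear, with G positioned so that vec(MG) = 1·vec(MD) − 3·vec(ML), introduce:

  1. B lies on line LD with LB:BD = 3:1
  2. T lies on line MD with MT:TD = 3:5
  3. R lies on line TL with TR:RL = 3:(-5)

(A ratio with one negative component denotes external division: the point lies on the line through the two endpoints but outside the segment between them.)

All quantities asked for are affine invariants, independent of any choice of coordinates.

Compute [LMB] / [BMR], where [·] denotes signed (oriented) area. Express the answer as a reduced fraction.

[LMB]:[BMR] = 16/29

Set M = (0, 0), D = (1, 0), L = (0, 1), G = (1, -3); any affine frame gives the same invariant.
1. B lies on line LD with LB:BD = 3:1 ⇒ B = (3/4, 1/4)
2. T lies on line MD with MT:TD = 3:5 ⇒ T = (3/8, 0)
3. R lies on line TL with TR:RL = 3:(-5) ⇒ R = (15/16, -3/2)
2·[LMB] = 3/4, 2·[BMR] = 87/64
[LMB]:[BMR] = 3/4:87/64 = 16/29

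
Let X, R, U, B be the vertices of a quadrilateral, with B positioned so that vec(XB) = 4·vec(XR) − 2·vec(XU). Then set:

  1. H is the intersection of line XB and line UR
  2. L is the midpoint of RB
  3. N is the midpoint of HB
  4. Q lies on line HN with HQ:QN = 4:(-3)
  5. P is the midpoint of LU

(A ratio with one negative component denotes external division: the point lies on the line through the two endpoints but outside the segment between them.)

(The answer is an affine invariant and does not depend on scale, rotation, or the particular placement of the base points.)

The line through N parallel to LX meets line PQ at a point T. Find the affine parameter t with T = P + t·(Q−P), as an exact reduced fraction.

t = 8/11

Assign X = (0, 0), R = (1, 0), U = (0, 1), B = (4, -2) — the answer is frame-independent, so this choice is without loss of generality.
1. H is the intersection of line XB and line UR ⇒ H = (2, -1)
2. L is the midpoint of RB ⇒ L = (5/2, -1)
3. N is the midpoint of HB ⇒ N = (3, -3/2)
4. Q lies on line HN with HQ:QN = 4:(-3) ⇒ Q = (6, -3)
5. P is the midpoint of LU ⇒ P = (5/4, 0)
through N parallel to LX: direction (-5/2, 1); meets PQ at T = (207/44, -24/11)
T = P + t·(Q−P) with t = 8/11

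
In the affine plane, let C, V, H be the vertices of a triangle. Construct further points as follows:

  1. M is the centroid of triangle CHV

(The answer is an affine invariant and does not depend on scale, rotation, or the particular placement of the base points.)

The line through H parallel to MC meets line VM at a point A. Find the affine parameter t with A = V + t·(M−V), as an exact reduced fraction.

t = 2

Set C = (0, 0), V = (1, 0), H = (0, 1); any affine frame gives the same invariant.
1. M is the centroid of triangle CHV ⇒ M = (1/3, 1/3)
through H parallel to MC: direction (-1/3, -1/3); meets VM at A = (-1/3, 2/3)
A = V + t·(M−V) with t = 2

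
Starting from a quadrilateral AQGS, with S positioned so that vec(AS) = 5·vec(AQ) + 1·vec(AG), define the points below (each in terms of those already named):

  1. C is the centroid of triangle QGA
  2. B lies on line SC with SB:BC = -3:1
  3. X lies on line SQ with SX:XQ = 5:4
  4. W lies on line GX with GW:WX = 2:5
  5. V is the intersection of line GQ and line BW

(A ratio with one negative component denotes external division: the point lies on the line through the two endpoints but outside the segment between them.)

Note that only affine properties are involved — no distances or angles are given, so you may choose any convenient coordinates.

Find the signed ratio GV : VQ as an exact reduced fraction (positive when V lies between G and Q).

Set A = (0, 0), Q = (1, 0), G = (0, 1), S = (5, 1); any affine frame gives the same invariant.
1. C is the centroid of triangle QGA ⇒ C = (1/3, 1/3)
2. B lies on line SC with SB:BC = -3:1 ⇒ B = (-2, 0)
3. X lies on line SQ with SX:XQ = 5:4 ⇒ X = (25/9, 4/9)
4. W lies on line GX with GW:WX = 2:5 ⇒ W = (50/63, 53/63)
5. V is the intersection of line GQ and line BW ⇒ V = (70/229, 159/229)
V = G + t·(Q−G) with t = 70/229, so GV:VQ = t:(1−t) = 70/229:159/229

GV:VQ = 70/159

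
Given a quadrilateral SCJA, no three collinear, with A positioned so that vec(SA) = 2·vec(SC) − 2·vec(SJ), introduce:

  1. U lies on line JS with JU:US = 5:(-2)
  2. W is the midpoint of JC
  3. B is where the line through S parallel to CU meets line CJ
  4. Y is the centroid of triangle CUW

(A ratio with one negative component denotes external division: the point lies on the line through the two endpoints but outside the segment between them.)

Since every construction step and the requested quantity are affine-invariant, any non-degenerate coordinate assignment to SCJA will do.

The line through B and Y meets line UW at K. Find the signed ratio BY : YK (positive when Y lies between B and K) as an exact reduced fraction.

BY:YK = -2/5

Work in coordinates with S = (0, 0), C = (1, 0), J = (0, 1), A = (2, -2).
1. U lies on line JS with JU:US = 5:(-2) ⇒ U = (0, -2/3)
2. W is the midpoint of JC ⇒ W = (1/2, 1/2)
3. B is where the line through S parallel to CU meets line CJ ⇒ B = (3/5, 2/5)
4. Y is the centroid of triangle CUW ⇒ Y = (1/2, -1/18)
line BY meets UW at K = (3/4, 13/12)
Y = B + t·(K−B) with t = -2/3, so BY:YK = -2/3:5/3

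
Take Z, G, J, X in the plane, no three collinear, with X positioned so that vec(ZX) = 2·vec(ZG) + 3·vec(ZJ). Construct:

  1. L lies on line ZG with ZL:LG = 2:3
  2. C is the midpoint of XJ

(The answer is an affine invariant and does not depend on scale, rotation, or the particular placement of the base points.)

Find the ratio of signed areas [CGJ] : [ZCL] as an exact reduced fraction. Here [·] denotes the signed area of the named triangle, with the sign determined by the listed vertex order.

[CGJ]:[ZCL] = 5/2

Set Z = (0, 0), G = (1, 0), J = (0, 1), X = (2, 3); any affine frame gives the same invariant.
1. L lies on line ZG with ZL:LG = 2:3 ⇒ L = (2/5, 0)
2. C is the midpoint of XJ ⇒ C = (1, 2)
2·[CGJ] = -2, 2·[ZCL] = -4/5
[CGJ]:[ZCL] = -2:-4/5 = 5/2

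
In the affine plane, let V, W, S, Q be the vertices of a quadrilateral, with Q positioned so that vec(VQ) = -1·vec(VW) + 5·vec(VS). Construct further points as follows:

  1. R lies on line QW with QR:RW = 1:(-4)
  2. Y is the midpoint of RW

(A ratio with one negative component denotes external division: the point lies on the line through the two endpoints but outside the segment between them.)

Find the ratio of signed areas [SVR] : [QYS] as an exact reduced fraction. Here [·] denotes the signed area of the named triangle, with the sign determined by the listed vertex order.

[SVR]:[QYS] = 5/3

Choose coordinates V = (0, 0), W = (1, 0), S = (0, 1), Q = (-1, 5).
1. R lies on line QW with QR:RW = 1:(-4) ⇒ R = (-5/3, 20/3)
2. Y is the midpoint of RW ⇒ Y = (-1/3, 10/3)
2·[SVR] = -5/3, 2·[QYS] = -1
[SVR]:[QYS] = -5/3:-1 = 5/3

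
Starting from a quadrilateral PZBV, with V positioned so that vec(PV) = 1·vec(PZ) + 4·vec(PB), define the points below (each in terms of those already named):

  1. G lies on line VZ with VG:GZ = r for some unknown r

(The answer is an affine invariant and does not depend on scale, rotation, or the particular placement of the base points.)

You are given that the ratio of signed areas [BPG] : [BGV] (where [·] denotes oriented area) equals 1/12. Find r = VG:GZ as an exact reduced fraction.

Work in coordinates with P = (0, 0), Z = (1, 0), B = (0, 1), V = (1, 4).
1. With VG:GZ = r, write λ = r/(r+1) so G = V + λ·(Z−V); G is affine-linear in λ
Every point depending on G is an affine combination of G and λ-independent points, so each such coordinate is linear in λ; the λ² term in each signed area is a multiple of (Z−V)×(Z−V) = 0, so 2·[BPG] and 2·[BGV] are each linear in λ. Evaluating at λ=0 and λ=1:
  2·[BPG] = 1,   2·[BGV] = 4·λ
So [BPG]:[BGV] = (1) / (4·λ). Setting this equal to 1/12:
  1 = 1/12·(4·λ)  ⇒  λ = 3
Then r = λ/(1−λ) = (3)/(-2) = -3/2. Check: with r = -3/2, G = (1, -8) and [BPG]:[BGV] = 1/12 as required.

r = -3/2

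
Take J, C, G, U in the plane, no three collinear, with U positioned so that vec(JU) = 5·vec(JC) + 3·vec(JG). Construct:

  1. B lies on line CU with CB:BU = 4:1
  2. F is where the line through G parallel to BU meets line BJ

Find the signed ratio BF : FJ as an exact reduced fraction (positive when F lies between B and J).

BF:FJ = -7/4

Work in coordinates with J = (0, 0), C = (1, 0), G = (0, 1), U = (5, 3).
1. B lies on line CU with CB:BU = 4:1 ⇒ B = (21/5, 12/5)
2. F is where the line through G parallel to BU meets line BJ ⇒ F = (-28/5, -16/5)
F = B + t·(J−B) with t = 7/3, so BF:FJ = t:(1−t) = 7/3:-4/3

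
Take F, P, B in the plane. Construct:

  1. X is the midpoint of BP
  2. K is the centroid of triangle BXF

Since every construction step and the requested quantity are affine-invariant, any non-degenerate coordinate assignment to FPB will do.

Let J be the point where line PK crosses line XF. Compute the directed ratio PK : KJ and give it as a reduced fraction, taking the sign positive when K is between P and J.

PK:KJ = -4

Work in coordinates with F = (0, 0), P = (1, 0), B = (0, 1).
1. X is the midpoint of BP ⇒ X = (1/2, 1/2)
2. K is the centroid of triangle BXF ⇒ K = (1/6, 1/2)
line PK meets XF at J = (3/8, 3/8)
K = P + t·(J−P) with t = 4/3, so PK:KJ = 4/3:-1/3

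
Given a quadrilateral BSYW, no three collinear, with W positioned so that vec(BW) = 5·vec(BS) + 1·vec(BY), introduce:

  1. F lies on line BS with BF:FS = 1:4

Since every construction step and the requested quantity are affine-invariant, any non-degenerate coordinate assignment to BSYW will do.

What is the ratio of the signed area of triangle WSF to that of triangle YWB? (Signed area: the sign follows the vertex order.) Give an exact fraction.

[WSF]:[YWB] = 4/25

Work in coordinates with B = (0, 0), S = (1, 0), Y = (0, 1), W = (5, 1).
1. F lies on line BS with BF:FS = 1:4 ⇒ F = (1/5, 0)
2·[WSF] = -4/5, 2·[YWB] = -5
[WSF]:[YWB] = -4/5:-5 = 4/25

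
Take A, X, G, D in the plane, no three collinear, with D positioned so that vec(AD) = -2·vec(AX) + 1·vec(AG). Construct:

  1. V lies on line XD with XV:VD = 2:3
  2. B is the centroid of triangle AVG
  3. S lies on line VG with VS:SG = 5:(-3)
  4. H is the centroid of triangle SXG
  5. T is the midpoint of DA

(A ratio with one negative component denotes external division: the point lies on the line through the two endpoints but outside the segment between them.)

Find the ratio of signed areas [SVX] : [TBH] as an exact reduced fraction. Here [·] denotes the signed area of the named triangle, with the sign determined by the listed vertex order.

Choose coordinates A = (0, 0), X = (1, 0), G = (0, 1), D = (-2, 1).
1. V lies on line XD with XV:VD = 2:3 ⇒ V = (-1/5, 2/5)
2. B is the centroid of triangle AVG ⇒ B = (-1/15, 7/15)
3. S lies on line VG with VS:SG = 5:(-3) ⇒ S = (3/10, 19/10)
4. H is the centroid of triangle SXG ⇒ H = (13/30, 29/30)
5. T is the midpoint of DA ⇒ T = (-1, 1/2)
2·[SVX] = 2, 2·[TBH] = 29/60
[SVX]:[TBH] = 2:29/60 = 120/29

[SVX]:[TBH] = 120/29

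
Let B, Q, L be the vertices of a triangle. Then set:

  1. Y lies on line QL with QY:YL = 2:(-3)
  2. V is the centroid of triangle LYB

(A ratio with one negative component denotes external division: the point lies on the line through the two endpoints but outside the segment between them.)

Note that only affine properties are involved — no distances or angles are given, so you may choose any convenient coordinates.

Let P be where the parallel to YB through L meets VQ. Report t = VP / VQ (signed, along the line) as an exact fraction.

t = 2

Assign B = (0, 0), Q = (1, 0), L = (0, 1) — the answer is frame-independent, so this choice is without loss of generality.
1. Y lies on line QL with QY:YL = 2:(-3) ⇒ Y = (3, -2)
2. V is the centroid of triangle LYB ⇒ V = (1, -1/3)
through L parallel to YB: direction (-3, 2); meets VQ at P = (1, 1/3)
P = V + t·(Q−V) with t = 2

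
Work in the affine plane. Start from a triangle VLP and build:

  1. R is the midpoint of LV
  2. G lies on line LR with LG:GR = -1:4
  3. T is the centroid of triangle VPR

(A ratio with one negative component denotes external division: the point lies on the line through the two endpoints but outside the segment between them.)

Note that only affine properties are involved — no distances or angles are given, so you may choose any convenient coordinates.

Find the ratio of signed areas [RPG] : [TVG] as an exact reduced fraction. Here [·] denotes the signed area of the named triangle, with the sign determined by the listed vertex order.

Set V = (0, 0), L = (1, 0), P = (0, 1); any affine frame gives the same invariant.
1. R is the midpoint of LV ⇒ R = (1/2, 0)
2. G lies on line LR with LG:GR = -1:4 ⇒ G = (7/6, 0)
3. T is the centroid of triangle VPR ⇒ T = (1/6, 1/3)
2·[RPG] = -2/3, 2·[TVG] = 7/18
[RPG]:[TVG] = -2/3:7/18 = -12/7

[RPG]:[TVG] = -12/7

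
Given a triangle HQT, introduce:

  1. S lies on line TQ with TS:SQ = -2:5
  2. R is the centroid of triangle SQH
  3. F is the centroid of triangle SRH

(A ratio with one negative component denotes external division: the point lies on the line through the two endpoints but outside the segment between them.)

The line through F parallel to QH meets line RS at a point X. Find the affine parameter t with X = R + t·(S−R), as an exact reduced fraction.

t = 1/6

Choose coordinates H = (0, 0), Q = (1, 0), T = (0, 1).
1. S lies on line TQ with TS:SQ = -2:5 ⇒ S = (-2/3, 5/3)
2. R is the centroid of triangle SQH ⇒ R = (1/9, 5/9)
3. F is the centroid of triangle SRH ⇒ F = (-5/27, 20/27)
through F parallel to QH: direction (-1, 0); meets RS at X = (-1/54, 20/27)
X = R + t·(S−R) with t = 1/6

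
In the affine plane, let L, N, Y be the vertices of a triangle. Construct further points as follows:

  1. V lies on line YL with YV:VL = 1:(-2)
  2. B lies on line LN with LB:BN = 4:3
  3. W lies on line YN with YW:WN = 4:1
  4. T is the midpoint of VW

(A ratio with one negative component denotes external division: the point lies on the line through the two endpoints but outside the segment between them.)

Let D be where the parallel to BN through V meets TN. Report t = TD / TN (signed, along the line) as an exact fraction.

Set L = (0, 0), N = (1, 0), Y = (0, 1); any affine frame gives the same invariant.
1. V lies on line YL with YV:VL = 1:(-2) ⇒ V = (0, 2)
2. B lies on line LN with LB:BN = 4:3 ⇒ B = (4/7, 0)
3. W lies on line YN with YW:WN = 4:1 ⇒ W = (4/5, 1/5)
4. T is the midpoint of VW ⇒ T = (2/5, 11/10)
through V parallel to BN: direction (3/7, 0); meets TN at D = (-1/11, 2)
D = T + t·(N−T) with t = -9/11

t = -9/11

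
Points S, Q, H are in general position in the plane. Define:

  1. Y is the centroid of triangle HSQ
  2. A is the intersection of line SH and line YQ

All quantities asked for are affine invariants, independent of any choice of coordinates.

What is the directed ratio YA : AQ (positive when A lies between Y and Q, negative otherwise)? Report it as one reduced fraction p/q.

Choose coordinates S = (0, 0), Q = (1, 0), H = (0, 1).
1. Y is the centroid of triangle HSQ ⇒ Y = (1/3, 1/3)
2. A is the intersection of line SH and line YQ ⇒ A = (0, 1/2)
A = Y + t·(Q−Y) with t = -1/2, so YA:AQ = t:(1−t) = -1/2:3/2

YA:AQ = -1/3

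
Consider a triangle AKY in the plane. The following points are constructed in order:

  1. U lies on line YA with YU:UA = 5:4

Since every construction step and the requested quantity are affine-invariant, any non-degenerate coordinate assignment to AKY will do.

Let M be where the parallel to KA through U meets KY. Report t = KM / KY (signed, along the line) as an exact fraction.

Work in coordinates with A = (0, 0), K = (1, 0), Y = (0, 1).
1. U lies on line YA with YU:UA = 5:4 ⇒ U = (0, 4/9)
through U parallel to KA: direction (-1, 0); meets KY at M = (5/9, 4/9)
M = K + t·(Y−K) with t = 4/9

t = 4/9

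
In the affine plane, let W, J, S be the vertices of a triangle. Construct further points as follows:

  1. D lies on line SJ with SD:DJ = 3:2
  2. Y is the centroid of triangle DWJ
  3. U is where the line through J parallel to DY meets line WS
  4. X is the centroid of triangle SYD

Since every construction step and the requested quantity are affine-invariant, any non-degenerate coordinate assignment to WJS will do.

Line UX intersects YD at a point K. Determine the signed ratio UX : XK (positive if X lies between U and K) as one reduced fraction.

Choose coordinates W = (0, 0), J = (1, 0), S = (0, 1).
1. D lies on line SJ with SD:DJ = 3:2 ⇒ D = (3/5, 2/5)
2. Y is the centroid of triangle DWJ ⇒ Y = (8/15, 2/15)
3. U is where the line through J parallel to DY meets line WS ⇒ U = (0, -4)
4. X is the centroid of triangle SYD ⇒ X = (17/45, 23/45)
line UX meets YD at K = (34/135, -134/135)
X = U + t·(K−U) with t = 3/2, so UX:XK = 3/2:-1/2

UX:XK = -3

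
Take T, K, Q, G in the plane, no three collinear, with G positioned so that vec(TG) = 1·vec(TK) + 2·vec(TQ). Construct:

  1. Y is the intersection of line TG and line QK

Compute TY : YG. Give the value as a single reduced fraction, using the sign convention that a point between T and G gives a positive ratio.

TY:YG = 1/2

Set T = (0, 0), K = (1, 0), Q = (0, 1), G = (1, 2); any affine frame gives the same invariant.
1. Y is the intersection of line TG and line QK ⇒ Y = (1/3, 2/3)
Y = T + t·(G−T) with t = 1/3, so TY:YG = t:(1−t) = 1/3:2/3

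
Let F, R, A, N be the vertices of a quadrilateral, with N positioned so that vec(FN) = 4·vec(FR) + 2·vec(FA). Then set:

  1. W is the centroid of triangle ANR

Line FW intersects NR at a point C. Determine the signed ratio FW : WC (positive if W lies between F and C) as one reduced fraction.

FW:WC = 1/5

Choose coordinates F = (0, 0), R = (1, 0), A = (0, 1), N = (4, 2).
1. W is the centroid of triangle ANR ⇒ W = (5/3, 1)
line FW meets NR at C = (10, 6)
W = F + t·(C−F) with t = 1/6, so FW:WC = 1/6:5/6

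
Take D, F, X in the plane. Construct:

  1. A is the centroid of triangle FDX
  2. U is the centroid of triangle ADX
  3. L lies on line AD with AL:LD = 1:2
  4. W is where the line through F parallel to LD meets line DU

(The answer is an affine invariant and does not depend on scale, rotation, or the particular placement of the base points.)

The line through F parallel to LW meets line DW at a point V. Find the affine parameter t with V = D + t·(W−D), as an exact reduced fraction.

Work in coordinates with D = (0, 0), F = (1, 0), X = (0, 1).
1. A is the centroid of triangle FDX ⇒ A = (1/3, 1/3)
2. U is the centroid of triangle ADX ⇒ U = (1/9, 4/9)
3. L lies on line AD with AL:LD = 1:2 ⇒ L = (2/9, 2/9)
4. W is where the line through F parallel to LD meets line DU ⇒ W = (-1/3, -4/3)
through F parallel to LW: direction (-5/9, -14/9); meets DW at V = (-7/3, -28/3)
V = D + t·(W−D) with t = 7

t = 7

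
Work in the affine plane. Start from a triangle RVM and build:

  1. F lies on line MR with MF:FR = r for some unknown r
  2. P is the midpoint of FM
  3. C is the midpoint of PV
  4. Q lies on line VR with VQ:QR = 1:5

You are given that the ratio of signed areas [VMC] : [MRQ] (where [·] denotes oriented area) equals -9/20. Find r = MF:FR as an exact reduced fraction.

r = -3/5

Choose coordinates R = (0, 0), V = (1, 0), M = (0, 1).
1. With MF:FR = r, write λ = r/(r+1) so F = M + λ·(R−M); F is affine-linear in λ
2. P is the midpoint of FM ⇒ P is an affine combination of earlier points and hence also affine-linear in λ
3. C is the midpoint of PV ⇒ C is an affine combination of earlier points and hence also affine-linear in λ
4. Q lies on line VR with VQ:QR = 1:5 ⇒ Q = (5/6, 0)
Every point depending on F is an affine combination of F and λ-independent points, so each such coordinate is linear in λ; the λ² term in each signed area is a multiple of (R−M)×(R−M) = 0, so 2·[VMC] and 2·[MRQ] are each linear in λ. Evaluating at λ=0 and λ=1:
  2·[VMC] = 1/4·λ,   2·[MRQ] = 5/6
So [VMC]:[MRQ] = (1/4·λ) / (5/6). Setting this equal to -9/20:
  1/4·λ = -9/20·(5/6)  ⇒  λ = -3/2
Then r = λ/(1−λ) = (-3/2)/(5/2) = -3/5. Check: with r = -3/5, F = (0, 5/2) and [VMC]:[MRQ] = -9/20 as required.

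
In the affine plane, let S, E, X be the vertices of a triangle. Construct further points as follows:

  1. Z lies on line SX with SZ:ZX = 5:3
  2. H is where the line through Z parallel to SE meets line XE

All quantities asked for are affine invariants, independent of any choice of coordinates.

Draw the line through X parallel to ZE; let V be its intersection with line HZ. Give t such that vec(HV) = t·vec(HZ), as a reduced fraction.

t = -3/5

Choose coordinates S = (0, 0), E = (1, 0), X = (0, 1).
1. Z lies on line SX with SZ:ZX = 5:3 ⇒ Z = (0, 5/8)
2. H is where the line through Z parallel to SE meets line XE ⇒ H = (3/8, 5/8)
through X parallel to ZE: direction (1, -5/8); meets HZ at V = (3/5, 5/8)
V = H + t·(Z−H) with t = -3/5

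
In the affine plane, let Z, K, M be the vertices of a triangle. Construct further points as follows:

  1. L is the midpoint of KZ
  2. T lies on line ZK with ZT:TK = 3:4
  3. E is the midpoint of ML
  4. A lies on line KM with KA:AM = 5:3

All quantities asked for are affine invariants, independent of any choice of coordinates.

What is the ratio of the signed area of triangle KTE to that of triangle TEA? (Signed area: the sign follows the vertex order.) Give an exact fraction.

[KTE]:[TEA] = 64/19

Work in coordinates with Z = (0, 0), K = (1, 0), M = (0, 1).
1. L is the midpoint of KZ ⇒ L = (1/2, 0)
2. T lies on line ZK with ZT:TK = 3:4 ⇒ T = (3/7, 0)
3. E is the midpoint of ML ⇒ E = (1/4, 1/2)
4. A lies on line KM with KA:AM = 5:3 ⇒ A = (3/8, 5/8)
2·[KTE] = -2/7, 2·[TEA] = -19/224
[KTE]:[TEA] = -2/7:-19/224 = 64/19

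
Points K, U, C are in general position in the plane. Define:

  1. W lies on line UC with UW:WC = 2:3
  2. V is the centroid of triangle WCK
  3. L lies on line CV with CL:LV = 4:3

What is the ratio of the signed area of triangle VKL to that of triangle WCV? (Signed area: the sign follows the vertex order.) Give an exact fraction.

[VKL]:[WCV] = -3/7

Assign K = (0, 0), U = (1, 0), C = (0, 1) — the answer is frame-independent, so this choice is without loss of generality.
1. W lies on line UC with UW:WC = 2:3 ⇒ W = (3/5, 2/5)
2. V is the centroid of triangle WCK ⇒ V = (1/5, 7/15)
3. L lies on line CV with CL:LV = 4:3 ⇒ L = (4/35, 73/105)
2·[VKL] = -3/35, 2·[WCV] = 1/5
[VKL]:[WCV] = -3/35:1/5 = -3/7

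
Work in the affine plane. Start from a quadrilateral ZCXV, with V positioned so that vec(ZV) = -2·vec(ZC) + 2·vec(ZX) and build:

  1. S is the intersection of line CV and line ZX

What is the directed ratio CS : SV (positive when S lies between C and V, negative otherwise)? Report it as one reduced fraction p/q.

CS:SV = 1/2

Assign Z = (0, 0), C = (1, 0), X = (0, 1), V = (-2, 2) — the answer is frame-independent, so this choice is without loss of generality.
1. S is the intersection of line CV and line ZX ⇒ S = (0, 2/3)
S = C + t·(V−C) with t = 1/3, so CS:SV = t:(1−t) = 1/3:2/3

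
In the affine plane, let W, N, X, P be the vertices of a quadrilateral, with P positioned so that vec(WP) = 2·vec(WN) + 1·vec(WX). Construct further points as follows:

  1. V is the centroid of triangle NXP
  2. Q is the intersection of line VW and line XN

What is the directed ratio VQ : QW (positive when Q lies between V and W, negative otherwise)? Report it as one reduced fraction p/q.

Work in coordinates with W = (0, 0), N = (1, 0), X = (0, 1), P = (2, 1).
1. V is the centroid of triangle NXP ⇒ V = (1, 2/3)
2. Q is the intersection of line VW and line XN ⇒ Q = (3/5, 2/5)
Q = V + t·(W−V) with t = 2/5, so VQ:QW = t:(1−t) = 2/5:3/5

VQ:QW = 2/3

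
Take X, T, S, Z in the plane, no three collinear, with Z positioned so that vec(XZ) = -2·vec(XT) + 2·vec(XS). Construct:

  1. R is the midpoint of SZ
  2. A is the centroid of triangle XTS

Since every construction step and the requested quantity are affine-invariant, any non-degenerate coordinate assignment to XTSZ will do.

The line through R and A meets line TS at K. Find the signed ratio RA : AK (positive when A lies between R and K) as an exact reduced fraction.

Work in coordinates with X = (0, 0), T = (1, 0), S = (0, 1), Z = (-2, 2).
1. R is the midpoint of SZ ⇒ R = (-1, 3/2)
2. A is the centroid of triangle XTS ⇒ A = (1/3, 1/3)
line RA meets TS at K = (3, -2)
A = R + t·(K−R) with t = 1/3, so RA:AK = 1/3:2/3

RA:AK = 1/2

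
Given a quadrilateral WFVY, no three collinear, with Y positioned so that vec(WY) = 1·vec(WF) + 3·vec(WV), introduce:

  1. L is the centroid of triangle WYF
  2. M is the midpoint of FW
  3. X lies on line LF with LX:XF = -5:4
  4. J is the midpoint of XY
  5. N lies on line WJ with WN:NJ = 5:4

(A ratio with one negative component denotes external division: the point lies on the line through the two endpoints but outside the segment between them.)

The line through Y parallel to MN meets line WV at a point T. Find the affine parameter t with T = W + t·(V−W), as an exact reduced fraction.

Assign W = (0, 0), F = (1, 0), V = (0, 1), Y = (1, 3) — the answer is frame-independent, so this choice is without loss of generality.
1. L is the centroid of triangle WYF ⇒ L = (2/3, 1)
2. M is the midpoint of FW ⇒ M = (1/2, 0)
3. X lies on line LF with LX:XF = -5:4 ⇒ X = (7/3, -4)
4. J is the midpoint of XY ⇒ J = (5/3, -1/2)
5. N lies on line WJ with WN:NJ = 5:4 ⇒ N = (25/27, -5/18)
through Y parallel to MN: direction (23/54, -5/18); meets WV at T = (0, 84/23)
T = W + t·(V−W) with t = 84/23

t = 84/23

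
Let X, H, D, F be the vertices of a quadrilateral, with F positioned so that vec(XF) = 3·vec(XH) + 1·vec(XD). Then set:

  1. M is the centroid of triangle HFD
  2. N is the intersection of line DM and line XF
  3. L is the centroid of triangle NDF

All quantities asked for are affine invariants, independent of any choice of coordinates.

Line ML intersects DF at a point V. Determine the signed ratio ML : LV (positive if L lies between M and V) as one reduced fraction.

ML:LV = 4/3

Work in coordinates with X = (0, 0), H = (1, 0), D = (0, 1), F = (3, 1).
1. M is the centroid of triangle HFD ⇒ M = (4/3, 2/3)
2. N is the intersection of line DM and line XF ⇒ N = (12/7, 4/7)
3. L is the centroid of triangle NDF ⇒ L = (11/7, 6/7)
line ML meets DF at V = (7/4, 1)
L = M + t·(V−M) with t = 4/7, so ML:LV = 4/7:3/7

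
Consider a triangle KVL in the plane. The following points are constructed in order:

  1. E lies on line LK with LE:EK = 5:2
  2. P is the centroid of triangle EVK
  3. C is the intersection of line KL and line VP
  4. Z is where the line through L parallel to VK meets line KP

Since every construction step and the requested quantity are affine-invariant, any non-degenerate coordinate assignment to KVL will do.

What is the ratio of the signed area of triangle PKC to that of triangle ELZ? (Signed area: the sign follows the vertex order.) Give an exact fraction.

Assign K = (0, 0), V = (1, 0), L = (0, 1) — the answer is frame-independent, so this choice is without loss of generality.
1. E lies on line LK with LE:EK = 5:2 ⇒ E = (0, 2/7)
2. P is the centroid of triangle EVK ⇒ P = (1/3, 2/21)
3. C is the intersection of line KL and line VP ⇒ C = (0, 1/7)
4. Z is where the line through L parallel to VK meets line KP ⇒ Z = (7/2, 1)
2·[PKC] = -1/21, 2·[ELZ] = -5/2
[PKC]:[ELZ] = -1/21:-5/2 = 2/105

[PKC]:[ELZ] = 2/105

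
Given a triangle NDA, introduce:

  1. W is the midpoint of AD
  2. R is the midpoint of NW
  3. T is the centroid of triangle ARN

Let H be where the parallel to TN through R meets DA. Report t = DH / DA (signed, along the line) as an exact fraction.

t = 2/3

Set N = (0, 0), D = (1, 0), A = (0, 1); any affine frame gives the same invariant.
1. W is the midpoint of AD ⇒ W = (1/2, 1/2)
2. R is the midpoint of NW ⇒ R = (1/4, 1/4)
3. T is the centroid of triangle ARN ⇒ T = (1/12, 5/12)
through R parallel to TN: direction (-1/12, -5/12); meets DA at H = (1/3, 2/3)
H = D + t·(A−D) with t = 2/3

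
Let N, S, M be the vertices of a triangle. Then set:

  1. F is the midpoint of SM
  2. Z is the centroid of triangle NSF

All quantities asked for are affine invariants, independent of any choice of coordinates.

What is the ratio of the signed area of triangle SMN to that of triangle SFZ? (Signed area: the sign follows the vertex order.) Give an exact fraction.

Set N = (0, 0), S = (1, 0), M = (0, 1); any affine frame gives the same invariant.
1. F is the midpoint of SM ⇒ F = (1/2, 1/2)
2. Z is the centroid of triangle NSF ⇒ Z = (1/2, 1/6)
2·[SMN] = 1, 2·[SFZ] = 1/6
[SMN]:[SFZ] = 1:1/6 = 6

[SMN]:[SFZ] = 6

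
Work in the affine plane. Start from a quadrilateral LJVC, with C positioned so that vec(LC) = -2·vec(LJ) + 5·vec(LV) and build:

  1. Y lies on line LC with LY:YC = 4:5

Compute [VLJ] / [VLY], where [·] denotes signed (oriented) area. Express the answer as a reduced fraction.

Choose coordinates L = (0, 0), J = (1, 0), V = (0, 1), C = (-2, 5).
1. Y lies on line LC with LY:YC = 4:5 ⇒ Y = (-8/9, 20/9)
2·[VLJ] = 1, 2·[VLY] = -8/9
[VLJ]:[VLY] = 1:-8/9 = -9/8

[VLJ]:[VLY] = -9/8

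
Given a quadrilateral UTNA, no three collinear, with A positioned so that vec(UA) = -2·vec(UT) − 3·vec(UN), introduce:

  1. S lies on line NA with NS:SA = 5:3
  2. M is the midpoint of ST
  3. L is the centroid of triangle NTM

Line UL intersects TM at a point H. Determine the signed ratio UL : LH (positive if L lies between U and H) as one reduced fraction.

Set U = (0, 0), T = (1, 0), N = (0, 1), A = (-2, -3); any affine frame gives the same invariant.
1. S lies on line NA with NS:SA = 5:3 ⇒ S = (-5/4, -3/2)
2. M is the midpoint of ST ⇒ M = (-1/8, -3/4)
3. L is the centroid of triangle NTM ⇒ L = (7/24, 1/12)
line UL meets TM at H = (7/4, 1/2)
L = U + t·(H−U) with t = 1/6, so UL:LH = 1/6:5/6

UL:LH = 1/5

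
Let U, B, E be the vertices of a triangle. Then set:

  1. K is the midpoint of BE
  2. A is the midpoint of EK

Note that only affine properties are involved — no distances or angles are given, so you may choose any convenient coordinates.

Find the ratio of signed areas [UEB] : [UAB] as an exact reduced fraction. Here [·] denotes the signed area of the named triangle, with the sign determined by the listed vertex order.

[UEB]:[UAB] = 4/3

Choose coordinates U = (0, 0), B = (1, 0), E = (0, 1).
1. K is the midpoint of BE ⇒ K = (1/2, 1/2)
2. A is the midpoint of EK ⇒ A = (1/4, 3/4)
2·[UEB] = -1, 2·[UAB] = -3/4
[UEB]:[UAB] = -1:-3/4 = 4/3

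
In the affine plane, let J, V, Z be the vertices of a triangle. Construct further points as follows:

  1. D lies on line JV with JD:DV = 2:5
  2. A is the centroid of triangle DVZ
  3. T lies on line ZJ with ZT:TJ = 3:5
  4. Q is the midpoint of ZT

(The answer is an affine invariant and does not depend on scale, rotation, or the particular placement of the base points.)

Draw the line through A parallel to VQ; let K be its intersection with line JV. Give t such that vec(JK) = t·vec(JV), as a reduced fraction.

t = 229/273

Choose coordinates J = (0, 0), V = (1, 0), Z = (0, 1).
1. D lies on line JV with JD:DV = 2:5 ⇒ D = (2/7, 0)
2. A is the centroid of triangle DVZ ⇒ A = (3/7, 1/3)
3. T lies on line ZJ with ZT:TJ = 3:5 ⇒ T = (0, 5/8)
4. Q is the midpoint of ZT ⇒ Q = (0, 13/16)
through A parallel to VQ: direction (-1, 13/16); meets JV at K = (229/273, 0)
K = J + t·(V−J) with t = 229/273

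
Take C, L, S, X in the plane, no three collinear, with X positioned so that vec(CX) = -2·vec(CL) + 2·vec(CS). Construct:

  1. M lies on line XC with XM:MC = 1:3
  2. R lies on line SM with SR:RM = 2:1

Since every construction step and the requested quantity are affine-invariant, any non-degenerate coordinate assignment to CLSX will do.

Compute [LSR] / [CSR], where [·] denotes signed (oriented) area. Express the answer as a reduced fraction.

Work in coordinates with C = (0, 0), L = (1, 0), S = (0, 1), X = (-2, 2).
1. M lies on line XC with XM:MC = 1:3 ⇒ M = (-3/2, 3/2)
2. R lies on line SM with SR:RM = 2:1 ⇒ R = (-1, 4/3)
2·[LSR] = 2/3, 2·[CSR] = 1
[LSR]:[CSR] = 2/3:1 = 2/3

[LSR]:[CSR] = 2/3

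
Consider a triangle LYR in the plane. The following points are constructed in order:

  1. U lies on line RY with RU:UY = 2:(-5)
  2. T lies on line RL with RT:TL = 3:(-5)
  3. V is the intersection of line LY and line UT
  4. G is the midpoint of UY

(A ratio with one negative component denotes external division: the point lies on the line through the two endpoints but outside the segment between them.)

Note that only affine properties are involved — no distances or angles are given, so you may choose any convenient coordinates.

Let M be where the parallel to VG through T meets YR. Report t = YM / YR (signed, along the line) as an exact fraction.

Assign L = (0, 0), Y = (1, 0), R = (0, 1) — the answer is frame-independent, so this choice is without loss of generality.
1. U lies on line RY with RU:UY = 2:(-5) ⇒ U = (-2/3, 5/3)
2. T lies on line RL with RT:TL = 3:(-5) ⇒ T = (0, 5/2)
3. V is the intersection of line LY and line UT ⇒ V = (-2, 0)
4. G is the midpoint of UY ⇒ G = (1/6, 5/6)
through T parallel to VG: direction (13/6, 5/6); meets YR at M = (-13/12, 25/12)
M = Y + t·(R−Y) with t = 25/12

t = 25/12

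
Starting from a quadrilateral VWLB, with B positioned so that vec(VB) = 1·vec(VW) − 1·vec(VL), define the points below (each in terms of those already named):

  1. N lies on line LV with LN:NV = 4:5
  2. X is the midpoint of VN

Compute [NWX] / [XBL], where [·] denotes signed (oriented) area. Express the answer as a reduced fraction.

[NWX]:[XBL] = -5/13

Work in coordinates with V = (0, 0), W = (1, 0), L = (0, 1), B = (1, -1).
1. N lies on line LV with LN:NV = 4:5 ⇒ N = (0, 5/9)
2. X is the midpoint of VN ⇒ X = (0, 5/18)
2·[NWX] = -5/18, 2·[XBL] = 13/18
[NWX]:[XBL] = -5/18:13/18 = -5/13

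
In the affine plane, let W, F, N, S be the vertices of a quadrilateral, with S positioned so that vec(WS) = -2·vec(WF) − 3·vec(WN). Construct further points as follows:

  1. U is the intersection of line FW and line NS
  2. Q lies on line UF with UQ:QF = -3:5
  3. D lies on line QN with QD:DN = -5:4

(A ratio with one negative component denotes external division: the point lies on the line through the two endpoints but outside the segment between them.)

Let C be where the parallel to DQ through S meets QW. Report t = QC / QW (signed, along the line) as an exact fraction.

t = 36/11

Work in coordinates with W = (0, 0), F = (1, 0), N = (0, 1), S = (-2, -3).
1. U is the intersection of line FW and line NS ⇒ U = (-1/2, 0)
2. Q lies on line UF with UQ:QF = -3:5 ⇒ Q = (-11/4, 0)
3. D lies on line QN with QD:DN = -5:4 ⇒ D = (11, 5)
through S parallel to DQ: direction (-55/4, -5); meets QW at C = (25/4, 0)
C = Q + t·(W−Q) with t = 36/11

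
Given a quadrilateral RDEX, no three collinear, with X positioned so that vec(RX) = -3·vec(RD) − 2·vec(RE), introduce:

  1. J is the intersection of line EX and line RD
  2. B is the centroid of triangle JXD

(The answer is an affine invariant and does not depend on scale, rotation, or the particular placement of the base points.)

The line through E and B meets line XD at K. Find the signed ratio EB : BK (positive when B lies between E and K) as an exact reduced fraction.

Work in coordinates with R = (0, 0), D = (1, 0), E = (0, 1), X = (-3, -2).
1. J is the intersection of line EX and line RD ⇒ J = (-1, 0)
2. B is the centroid of triangle JXD ⇒ B = (-1, -2/3)
line EB meets XD at K = (-9/7, -8/7)
B = E + t·(K−E) with t = 7/9, so EB:BK = 7/9:2/9

EB:BK = 7/2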